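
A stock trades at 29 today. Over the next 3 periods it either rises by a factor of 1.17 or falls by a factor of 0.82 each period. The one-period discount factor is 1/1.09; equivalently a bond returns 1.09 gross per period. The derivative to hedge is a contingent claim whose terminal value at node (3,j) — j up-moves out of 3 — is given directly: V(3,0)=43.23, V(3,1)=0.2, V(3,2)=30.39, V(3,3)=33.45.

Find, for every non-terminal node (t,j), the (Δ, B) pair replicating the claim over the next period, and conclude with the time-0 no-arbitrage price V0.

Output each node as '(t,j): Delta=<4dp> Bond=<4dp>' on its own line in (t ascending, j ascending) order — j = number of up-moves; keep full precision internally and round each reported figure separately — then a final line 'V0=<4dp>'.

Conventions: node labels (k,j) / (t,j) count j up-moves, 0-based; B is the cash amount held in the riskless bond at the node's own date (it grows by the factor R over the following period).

(0,0): Delta=0.8474 Bond=-2.7247
(1,0): Delta=1.4830 Bond=-18.0838
(1,1): Delta=0.7155 Bond=1.5082
(2,0): Delta=-6.3049 Bond=132.1497
(2,1): Delta=3.1003 Bond=-64.7072
(2,2): Delta=0.2202 Bond=21.3035
V0=21.8511

Risk-neutral probability p* = (R−d)/(u−d) = (1.09−0.82)/(1.17−0.82) = 0.7714.
Terminal payoffs: V(3,0)=43.2300, V(3,1)=0.2000, V(3,2)=30.3900, V(3,3)=33.4500
  t=2,j=0: stock 19.4996 → up 22.8145 (V=0.2000), down 15.9897 (V=43.2300). Price 9.2068; hedge Δ=-6.3049, bond B=132.1497.
  t=2,j=1: stock 27.8226 → up 32.5524 (V=30.3900), down 22.8145 (V=0.2000). Price 21.5499; hedge Δ=3.1003, bond B=-64.7072.
  t=2,j=2: stock 39.6981 → up 46.4468 (V=33.4500), down 32.5524 (V=30.3900). Price 30.0464; hedge Δ=0.2202, bond B=21.3035.
  t=1,j=0: stock 23.7800 → up 27.8226 (V=21.5499), down 19.4996 (V=9.2068). Price 17.1822; hedge Δ=1.4830, bond B=-18.0838.
  t=1,j=1: stock 33.9300 → up 39.6981 (V=30.0464), down 27.8226 (V=21.5499). Price 25.7838; hedge Δ=0.7155, bond B=1.5082.
  t=0,j=0: stock 29.0000 → up 33.9300 (V=25.7838), down 23.7800 (V=17.1822). Price 21.8511; hedge Δ=0.8474, bond B=-2.7247.
As a check, the time-0 holding Δ(0,0)·S0 + B(0,0) comes to 21.8511 — exactly V0.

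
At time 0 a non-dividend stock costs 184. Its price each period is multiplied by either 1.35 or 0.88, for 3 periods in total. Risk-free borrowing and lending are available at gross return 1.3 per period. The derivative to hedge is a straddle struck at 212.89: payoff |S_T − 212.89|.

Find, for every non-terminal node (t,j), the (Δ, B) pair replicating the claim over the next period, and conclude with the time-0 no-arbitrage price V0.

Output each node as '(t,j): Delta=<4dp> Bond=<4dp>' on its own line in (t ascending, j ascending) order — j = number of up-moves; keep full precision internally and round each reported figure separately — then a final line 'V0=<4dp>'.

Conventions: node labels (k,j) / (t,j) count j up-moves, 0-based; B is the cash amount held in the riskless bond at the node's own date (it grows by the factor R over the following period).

No-arbitrage ⇒ martingale measure with p* = (R−d)/(u−d) = 0.8936.
At maturity the claim pays: V(3,0)=87.4992, V(3,1)=20.5290, V(3,2)=82.2092, V(3,3)=239.8190
  t=2,j=0: stock 142.4896 → up 192.3610 (V=20.5290), down 125.3908 (V=87.4992). Price 21.2719; hedge Δ=-1.0000, bond B=163.7615.
  t=2,j=1: stock 218.5920 → up 295.0992 (V=82.2092), down 192.3610 (V=20.5290). Price 58.1904; hedge Δ=0.6004, bond B=-73.0440.
  t=2,j=2: stock 335.3400 → up 452.7090 (V=239.8190), down 295.0992 (V=82.2092). Price 171.5785; hedge Δ=1.0000, bond B=-163.7615.
  t=1,j=0: stock 161.9200 → up 218.5920 (V=58.1904), down 142.4896 (V=21.2719). Price 41.7407; hedge Δ=0.4851, bond B=-36.8092.
  t=1,j=1: stock 248.4000 → up 335.3400 (V=171.5785), down 218.5920 (V=58.1904). Price 122.7045; hedge Δ=0.9712, bond B=-118.5467.
  t=0,j=0: stock 184.0000 → up 248.4000 (V=122.7045), down 161.9200 (V=41.7407). Price 87.7626; hedge Δ=0.9362, bond B=-84.5010.
Verification: the root portfolio costs Δ(0,0)·S0 + B(0,0) = 87.7626, matching V0.

(0,0): Delta=0.9362 Bond=-84.5010
(1,0): Delta=0.4851 Bond=-36.8092
(1,1): Delta=0.9712 Bond=-118.5467
(2,0): Delta=-1.0000 Bond=163.7615
(2,1): Delta=0.6004 Bond=-73.0440
(2,2): Delta=1.0000 Bond=-163.7615
V0=87.7626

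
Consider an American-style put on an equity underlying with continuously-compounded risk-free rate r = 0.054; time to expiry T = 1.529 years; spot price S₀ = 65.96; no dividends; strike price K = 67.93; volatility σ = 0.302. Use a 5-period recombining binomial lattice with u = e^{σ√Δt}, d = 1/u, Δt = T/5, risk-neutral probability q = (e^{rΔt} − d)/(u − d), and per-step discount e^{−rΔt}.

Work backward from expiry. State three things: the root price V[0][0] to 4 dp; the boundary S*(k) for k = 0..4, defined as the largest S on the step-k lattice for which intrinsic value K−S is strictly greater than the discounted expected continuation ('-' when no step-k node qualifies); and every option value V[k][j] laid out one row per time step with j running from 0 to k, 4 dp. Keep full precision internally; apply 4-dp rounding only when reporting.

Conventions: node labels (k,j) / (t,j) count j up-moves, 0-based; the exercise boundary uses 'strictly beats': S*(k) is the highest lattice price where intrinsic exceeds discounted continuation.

Δt=0.30580  u=1.18176  d=0.84620  q=0.50797  discount=0.98362
step 5 (expiry): payoffs max(K−S,0) = 39.3121 27.9636 12.1149 0.0000 0.0000 0.0000
step 4: (k=4,j=0): S=33.8194, K−S=34.1106, hold=32.9981 ⇒ V=34.1106 exercise | (k=4,j=1): S=47.2306, K−S=20.6994, hold=19.5869 ⇒ V=20.6994 exercise | (k=4,j=2): S=65.9600, K−S=1.9700, hold=5.8633 ⇒ V=5.8633 continue | (k=4,j=3): S=92.1166, K−S=0.0000, hold=0.0000 ⇒ V=0.0000 continue | (k=4,j=4): S=128.6458, K−S=0.0000, hold=0.0000 ⇒ V=0.0000 continue  boundary S*=47.2306
step 3: (k=3,j=0): S=39.9664, K−S=27.9636, hold=26.8511 ⇒ V=27.9636 exercise | (k=3,j=1): S=55.8151, K−S=12.1149, hold=12.9476 ⇒ V=12.9476 continue | (k=3,j=2): S=77.9488, K−S=0.0000, hold=2.8377 ⇒ V=2.8377 continue | (k=3,j=3): S=108.8596, K−S=0.0000, hold=0.0000 ⇒ V=0.0000 continue  boundary S*=39.9664
step 2: (k=2,j=0): S=47.2306, K−S=20.6994, hold=20.0030 ⇒ V=20.6994 exercise | (k=2,j=1): S=65.9600, K−S=1.9700, hold=7.6842 ⇒ V=7.6842 continue | (k=2,j=2): S=92.1166, K−S=0.0000, hold=1.3734 ⇒ V=1.3734 continue  boundary S*=47.2306
step 1: (k=1,j=0): S=55.8151, K−S=12.1149, hold=13.8574 ⇒ V=13.8574 continue | (k=1,j=1): S=77.9488, K−S=0.0000, hold=4.4052 ⇒ V=4.4052 continue  boundary S*=-
step 0: (k=0,j=0): S=65.9600, K−S=1.9700, hold=8.9077 ⇒ V=8.9077 continue  boundary S*=-

price = 8.9077
boundary = - - 47.2306 39.9664 47.2306
tree:
8.9077
13.8574 4.4052
20.6994 7.6842 1.3734
27.9636 12.9476 2.8377 0.0000
34.1106 20.6994 5.8633 0.0000 0.0000
39.3121 27.9636 12.1149 0.0000 0.0000 0.0000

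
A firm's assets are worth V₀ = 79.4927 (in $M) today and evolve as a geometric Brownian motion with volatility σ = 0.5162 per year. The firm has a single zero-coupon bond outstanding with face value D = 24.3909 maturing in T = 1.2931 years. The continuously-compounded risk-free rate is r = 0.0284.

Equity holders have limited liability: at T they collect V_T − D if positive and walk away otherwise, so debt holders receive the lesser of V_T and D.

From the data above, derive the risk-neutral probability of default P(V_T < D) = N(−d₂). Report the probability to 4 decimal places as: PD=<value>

Work the structural quantities from V₀ = 79.4927 against face 24.3909:
d₁ = [ln(V₀/D) + (r + σ²/2)T] / (σ√T)
   = [ln(79.4927/24.3909) + (0.0284 + 0.5·0.5162²)·1.2931] / (0.5162·√1.2931)
   = [1.181455 + 0.209005] / 0.586995 = 2.368779
d₂ = d₁ − σ√T = 2.368779 − 0.586995 = 1.781785
risk-neutral PD = N(−d₂) = N(-1.781785) = 0.037392

PD=0.0374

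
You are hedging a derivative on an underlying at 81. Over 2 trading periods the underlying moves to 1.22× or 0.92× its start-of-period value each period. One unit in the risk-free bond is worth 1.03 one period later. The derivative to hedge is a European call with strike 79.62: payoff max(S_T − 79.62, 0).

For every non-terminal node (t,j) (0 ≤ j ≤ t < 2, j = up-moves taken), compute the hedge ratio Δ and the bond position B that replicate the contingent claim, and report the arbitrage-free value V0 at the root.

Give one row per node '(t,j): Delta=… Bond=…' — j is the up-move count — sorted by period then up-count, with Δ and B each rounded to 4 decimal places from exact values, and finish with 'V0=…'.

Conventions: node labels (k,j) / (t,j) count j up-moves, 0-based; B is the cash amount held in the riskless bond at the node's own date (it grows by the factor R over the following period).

No-arbitrage ⇒ martingale measure with p* = (R−d)/(u−d) = 0.3667.
At maturity the claim pays: V(2,0)=0.0000, V(2,1)=11.2944, V(2,2)=40.9404
  t=1,j=0: stock 74.5200 → up 90.9144 (V=11.2944), down 68.5584 (V=0.0000). Price 4.0207; hedge Δ=0.5052, bond B=-33.6273.
  t=1,j=1: stock 98.8200 → up 120.5604 (V=40.9404), down 90.9144 (V=11.2944). Price 21.5190; hedge Δ=1.0000, bond B=-77.3010.
  t=0,j=0: stock 81.0000 → up 98.8200 (V=21.5190), down 74.5200 (V=4.0207). Price 10.1327; hedge Δ=0.7201, bond B=-48.1952.
Verification: the root portfolio costs Δ(0,0)·S0 + B(0,0) = 10.1327, matching V0.

(0,0): Delta=0.7201 Bond=-48.1952
(1,0): Delta=0.5052 Bond=-33.6273
(1,1): Delta=1.0000 Bond=-77.3010
V0=10.1327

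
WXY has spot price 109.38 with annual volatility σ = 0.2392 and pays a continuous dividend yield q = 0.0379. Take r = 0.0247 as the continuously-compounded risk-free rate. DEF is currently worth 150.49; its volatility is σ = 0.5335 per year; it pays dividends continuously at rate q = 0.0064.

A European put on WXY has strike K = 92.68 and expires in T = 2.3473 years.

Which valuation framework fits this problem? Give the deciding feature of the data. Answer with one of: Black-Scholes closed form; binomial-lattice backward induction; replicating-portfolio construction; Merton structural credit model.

framework: Black-Scholes closed form

Key observation: everything needed for the exact continuous-time valuation of the European put on WXY (strike 92.68) is given, and no feature rules the closed form out.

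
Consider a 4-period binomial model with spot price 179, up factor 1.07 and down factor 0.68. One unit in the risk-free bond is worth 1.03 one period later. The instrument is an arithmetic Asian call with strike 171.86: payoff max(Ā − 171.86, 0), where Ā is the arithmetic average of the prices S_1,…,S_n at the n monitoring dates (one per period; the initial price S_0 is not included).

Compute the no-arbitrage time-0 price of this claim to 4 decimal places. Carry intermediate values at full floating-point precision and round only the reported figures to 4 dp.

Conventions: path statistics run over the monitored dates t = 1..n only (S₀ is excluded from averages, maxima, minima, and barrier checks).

price = 24.7516

No-arbitrage gives p* = (R−d)/(u−d) = 0.8974: enumerate every path, weight its payoff by its p*-probability, and discount by R^4.
Enumerate all 2^4 = 16 price paths (U = up ×1.07, D = down ×0.68); each path with k up-moves has probability p*^k·(1−p*)^(4−k).
DDDD: Ā=74.7614, payoff=0.0000, prob=0.000111
UDDD: Ā=117.6393, payoff=0.0000, prob=0.000968
DUDD: Ā=100.1868, payoff=0.0000, prob=0.000968
UUDD: Ā=157.6468, payoff=0.0000, prob=0.008472
DDUD: Ā=88.3191, payoff=0.0000, prob=0.000968
UDUD: Ā=138.9726, payoff=0.0000, prob=0.008472
DUUD: Ā=121.5201, payoff=0.0000, prob=0.008472
UUUD: Ā=191.2155, payoff=19.3555, prob=0.074132
DDDU: Ā=80.2490, payoff=0.0000, prob=0.000968
UDDU: Ā=126.2742, payoff=0.0000, prob=0.008472
DUDU: Ā=108.8217, payoff=0.0000, prob=0.008472
UUDU: Ā=171.2341, payoff=0.0000, prob=0.074132
DDUU: Ā=96.9540, payoff=0.0000, prob=0.008472
UDUU: Ā=152.5600, payoff=0.0000, prob=0.074132
DUUU: Ā=135.1075, payoff=0.0000, prob=0.074132
UUUU: Ā=212.5956, payoff=40.7356, prob=0.648655
Price = Σ prob·payoff / R^4 = 27.858193 / 1.125509 = 24.7516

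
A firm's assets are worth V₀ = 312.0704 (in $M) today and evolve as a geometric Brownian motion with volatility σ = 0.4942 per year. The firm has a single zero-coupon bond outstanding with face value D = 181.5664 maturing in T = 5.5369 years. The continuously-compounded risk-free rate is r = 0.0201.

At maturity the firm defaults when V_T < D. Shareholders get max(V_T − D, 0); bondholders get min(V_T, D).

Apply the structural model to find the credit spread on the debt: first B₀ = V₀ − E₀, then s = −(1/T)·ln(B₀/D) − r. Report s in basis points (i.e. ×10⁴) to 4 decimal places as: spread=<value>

With assets at 312.0704 and a single debt payment of 181.5664 at 5.5369 years:
d₁ = [ln(V₀/D) + (r + σ²/2)T] / (σ√T)
   = [ln(312.0704/181.5664) + (0.0201 + 0.5·0.4942²)·5.5369] / (0.4942·√5.5369)
   = [0.541607 + 0.787440] / 1.162883 = 1.142890
d₂ = d₁ − σ√T = 1.142890 − 1.162883 = -0.019993
N(d₁) = 0.873458,  N(d₂) = 0.492024,  e^(−rT) = 0.894678
E₀ = V₀·N(d₁) − D·e^(−rT)·N(d₂)
   = 312.0704·0.873458 − 181.5664·0.894678·0.492024 = 192.654219
B₀ = V₀ − E₀ = 312.0704 − 192.654219 = 119.416181
spread = −(1/T)·ln(B₀/D) − r = −(1/5.5369)·ln(119.416181/181.5664) − 0.0201 = 0.05557533
in basis points: 0.05557533 × 10⁴ = 555.7533 bp

spread=555.7533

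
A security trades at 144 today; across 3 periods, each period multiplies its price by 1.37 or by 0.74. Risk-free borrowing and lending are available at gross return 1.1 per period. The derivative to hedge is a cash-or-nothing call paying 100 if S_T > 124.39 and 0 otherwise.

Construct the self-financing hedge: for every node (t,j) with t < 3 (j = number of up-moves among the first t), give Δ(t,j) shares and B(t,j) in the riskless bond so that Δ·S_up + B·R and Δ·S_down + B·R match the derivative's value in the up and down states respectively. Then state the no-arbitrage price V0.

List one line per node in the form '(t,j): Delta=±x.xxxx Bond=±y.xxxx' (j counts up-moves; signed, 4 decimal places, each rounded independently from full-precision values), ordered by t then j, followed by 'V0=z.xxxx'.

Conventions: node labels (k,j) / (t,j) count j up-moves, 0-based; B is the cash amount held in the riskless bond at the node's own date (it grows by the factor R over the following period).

(0,0): Delta=0.4462 Bond=-18.6916
(1,0): Delta=0.7738 Bond=-55.4712
(1,1): Delta=0.3135 Bond=5.6221
(2,0): Delta=0.0000 Bond=0.0000
(2,1): Delta=1.0873 Bond=-106.7821
(2,2): Delta=0.0000 Bond=90.9091
V0=45.5608

The replicating-portfolio and risk-neutral prices coincide; use p* = (1.1−0.74)/(1.37−0.74) = 0.5714 for the latter.
Expiry values: V(3,0)=0.0000, V(3,1)=0.0000, V(3,2)=100.0000, V(3,3)=100.0000
(2,0): S=78.8544. Δ = (V_up−V_dn)/(S_up−S_dn) = (0.0000−0.0000)/(108.0305−58.3523) = 0.0000. V = [p*·0.0000 + (1−p*)·0.0000]/1.1 = 0.0000. B = V − Δ·S = 0.0000.
(2,1): S=145.9872. Δ = (V_up−V_dn)/(S_up−S_dn) = (100.0000−0.0000)/(200.0025−108.0305) = 1.0873. V = [p*·100.0000 + (1−p*)·0.0000]/1.1 = 51.9481. B = V − Δ·S = -106.7821.
(2,2): S=270.2736. Δ = (V_up−V_dn)/(S_up−S_dn) = (100.0000−100.0000)/(370.2748−200.0025) = 0.0000. V = [p*·100.0000 + (1−p*)·100.0000]/1.1 = 90.9091. B = V − Δ·S = 90.9091.
(1,0): S=106.5600. Δ = (V_up−V_dn)/(S_up−S_dn) = (51.9481−0.0000)/(145.9872−78.8544) = 0.7738. V = [p*·51.9481 + (1−p*)·0.0000]/1.1 = 26.9860. B = V − Δ·S = -55.4712.
(1,1): S=197.2800. Δ = (V_up−V_dn)/(S_up−S_dn) = (90.9091−51.9481)/(270.2736−145.9872) = 0.3135. V = [p*·90.9091 + (1−p*)·51.9481]/1.1 = 67.4650. B = V − Δ·S = 5.6221.
(0,0): S=144.0000. Δ = (V_up−V_dn)/(S_up−S_dn) = (67.4650−26.9860)/(197.2800−106.5600) = 0.4462. V = [p*·67.4650 + (1−p*)·26.9860]/1.1 = 45.5608. B = V − Δ·S = -18.6916.
Check: Δ(0,0)·S0 + B(0,0) = 45.5608 = V0.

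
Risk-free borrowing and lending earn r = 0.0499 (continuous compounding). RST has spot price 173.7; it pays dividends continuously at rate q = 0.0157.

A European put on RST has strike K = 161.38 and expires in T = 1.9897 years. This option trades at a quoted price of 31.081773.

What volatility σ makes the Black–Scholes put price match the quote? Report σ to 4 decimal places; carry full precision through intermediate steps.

sigma = 0.4757

At σ = 0.4757 the Black–Scholes value reproduces the quote:
σ√T = 0.4757·√1.9897 = 0.671007
d₁ = (ln(S/K) + (r−q+σ²/2)T) / (σ√T) = (ln(173.7/161.38) + (0.0499−0.0157+0.4757²/2)·1.9897) / 0.671007 = (0.073568 + 0.293173) / 0.671007 = 0.546553
d₂ = d₁ − σ√T = 0.546553 − 0.671007 = -0.124454
e^{−rT} = 0.905484
e^{−qT} = 0.969245
N(−d₁) = 0.292343,  N(−d₂) = 0.549522
V = K·e^{−rT}·N(−d₂) − S·e^{−qT}·N(−d₁) = 80.299992 − 49.218220 = 31.081773 (equal to the quote); since ∂V/∂σ > 0 for all σ, the implied volatility is unique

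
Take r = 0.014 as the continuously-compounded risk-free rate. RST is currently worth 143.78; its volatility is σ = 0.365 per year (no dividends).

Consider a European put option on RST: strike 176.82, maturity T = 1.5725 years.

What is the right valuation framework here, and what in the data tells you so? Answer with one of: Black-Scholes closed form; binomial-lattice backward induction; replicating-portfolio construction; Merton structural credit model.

framework: Black-Scholes closed form

Key observation: the strike-176.82 put on RST is European-exercise on a continuously-modelled lognormal underlying, so its value is a single closed-form evaluation.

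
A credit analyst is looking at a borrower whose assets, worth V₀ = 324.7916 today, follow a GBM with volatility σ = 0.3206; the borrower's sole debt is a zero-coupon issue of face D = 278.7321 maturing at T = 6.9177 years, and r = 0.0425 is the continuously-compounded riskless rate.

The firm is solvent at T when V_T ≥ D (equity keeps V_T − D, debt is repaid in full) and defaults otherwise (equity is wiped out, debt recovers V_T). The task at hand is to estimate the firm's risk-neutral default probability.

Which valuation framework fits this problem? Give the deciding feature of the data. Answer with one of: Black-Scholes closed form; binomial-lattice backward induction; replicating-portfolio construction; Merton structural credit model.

framework: Merton structural credit model

Key observation: with the firm-asset dynamics (V₀ = 324.7916) and a single zero-coupon liability of face 278.7321 given, debt value, spread, and default probability all derive from the option view of the balance sheet.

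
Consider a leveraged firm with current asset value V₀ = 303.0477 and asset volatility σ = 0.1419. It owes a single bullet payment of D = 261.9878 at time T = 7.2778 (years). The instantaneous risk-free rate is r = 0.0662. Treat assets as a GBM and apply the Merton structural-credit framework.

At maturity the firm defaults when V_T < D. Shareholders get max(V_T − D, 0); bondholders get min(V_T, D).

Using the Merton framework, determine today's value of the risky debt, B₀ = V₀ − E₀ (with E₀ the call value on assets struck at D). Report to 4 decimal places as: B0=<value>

With assets at 303.0477 and a single debt payment of 261.9878 at 7.2778 years:
d₁ = [ln(V₀/D) + (r + σ²/2)T] / (σ√T)
   = [ln(303.0477/261.9878) + (0.0662 + 0.5·0.1419²)·7.2778] / (0.1419·√7.2778)
   = [0.145592 + 0.555062] / 0.382809 = 1.830296
d₂ = d₁ − σ√T = 1.830296 − 0.382809 = 1.447486
N(d₁) = 0.966397,  N(d₂) = 0.926120,  e^(−rT) = 0.617677
E₀ = V₀·N(d₁) − D·e^(−rT)·N(d₂)
   = 303.0477·0.966397 − 261.9878·0.617677·0.926120 = 142.996307
B₀ = V₀ − E₀ = 303.0477 − 142.996307 = 160.051393

B0=160.0514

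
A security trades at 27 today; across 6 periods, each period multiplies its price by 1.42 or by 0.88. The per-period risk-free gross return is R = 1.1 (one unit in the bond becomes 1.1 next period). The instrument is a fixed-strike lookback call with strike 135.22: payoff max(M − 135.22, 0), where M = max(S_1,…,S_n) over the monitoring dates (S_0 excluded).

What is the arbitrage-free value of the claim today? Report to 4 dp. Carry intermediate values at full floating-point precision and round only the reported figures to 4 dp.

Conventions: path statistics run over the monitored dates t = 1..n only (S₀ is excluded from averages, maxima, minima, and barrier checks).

Under the martingale measure an up-move has probability p* = 0.4074; value the claim as the probability-weighted average of per-path payoffs, discounted 6 periods at R = 1.1.
Enumerate all 2^6 = 64 price paths (U = up ×1.42, D = down ×0.88); each path with k up-moves has probability p*^k·(1−p*)^(6−k).
DDDDDD: M=23.7600, payoff=0.0000, prob=0.043305
UDDDDD: M=38.3400, payoff=0.0000, prob=0.029772
DUDDDD: M=33.7392, payoff=0.0000, prob=0.029772
UUDDDD: M=54.4428, payoff=0.0000, prob=0.020468
DDUDDD: M=29.6905, payoff=0.0000, prob=0.029772
UDUDDD: M=47.9097, payoff=0.0000, prob=0.020468
DUUDDD: M=47.9097, payoff=0.0000, prob=0.020468
UUUDDD: M=77.3088, payoff=0.0000, prob=0.014072
DDDUDD: M=26.1276, payoff=0.0000, prob=0.029772
UDDUDD: M=42.1605, payoff=0.0000, prob=0.020468
DUDUDD: M=42.1605, payoff=0.0000, prob=0.020468
UUDUDD: M=68.0317, payoff=0.0000, prob=0.014072
DDUUDD: M=42.1605, payoff=0.0000, prob=0.020468
UDUUDD: M=68.0317, payoff=0.0000, prob=0.014072
DUUUDD: M=68.0317, payoff=0.0000, prob=0.014072
UUUUDD: M=109.7785, payoff=0.0000, prob=0.009674
DDDDUD: M=23.7600, payoff=0.0000, prob=0.029772
UDDDUD: M=38.3400, payoff=0.0000, prob=0.020468
DUDDUD: M=37.1012, payoff=0.0000, prob=0.020468
UUDDUD: M=59.8679, payoff=0.0000, prob=0.014072
DDUDUD: M=37.1012, payoff=0.0000, prob=0.020468
UDUDUD: M=59.8679, payoff=0.0000, prob=0.014072
DUUDUD: M=59.8679, payoff=0.0000, prob=0.014072
UUUDUD: M=96.6050, payoff=0.0000, prob=0.009674
DDDUUD: M=37.1012, payoff=0.0000, prob=0.020468
UDDUUD: M=59.8679, payoff=0.0000, prob=0.014072
DUDUUD: M=59.8679, payoff=0.0000, prob=0.014072
UUDUUD: M=96.6050, payoff=0.0000, prob=0.009674
DDUUUD: M=59.8679, payoff=0.0000, prob=0.014072
UDUUUD: M=96.6050, payoff=0.0000, prob=0.009674
DUUUUD: M=96.6050, payoff=0.0000, prob=0.009674
UUUUUD: M=155.8854, payoff=20.6654, prob=0.006651
DDDDDU: M=23.7600, payoff=0.0000, prob=0.029772
UDDDDU: M=38.3400, payoff=0.0000, prob=0.020468
DUDDDU: M=33.7392, payoff=0.0000, prob=0.020468
UUDDDU: M=54.4428, payoff=0.0000, prob=0.014072
DDUDDU: M=32.6491, payoff=0.0000, prob=0.020468
UDUDDU: M=52.6838, payoff=0.0000, prob=0.014072
DUUDDU: M=52.6838, payoff=0.0000, prob=0.014072
UUUDDU: M=85.0124, payoff=0.0000, prob=0.009674
DDDUDU: M=32.6491, payoff=0.0000, prob=0.020468
UDDUDU: M=52.6838, payoff=0.0000, prob=0.014072
DUDUDU: M=52.6838, payoff=0.0000, prob=0.014072
UUDUDU: M=85.0124, payoff=0.0000, prob=0.009674
DDUUDU: M=52.6838, payoff=0.0000, prob=0.014072
UDUUDU: M=85.0124, payoff=0.0000, prob=0.009674
DUUUDU: M=85.0124, payoff=0.0000, prob=0.009674
UUUUDU: M=137.1792, payoff=1.9592, prob=0.006651
DDDDUU: M=32.6491, payoff=0.0000, prob=0.020468
UDDDUU: M=52.6838, payoff=0.0000, prob=0.014072
DUDDUU: M=52.6838, payoff=0.0000, prob=0.014072
UUDDUU: M=85.0124, payoff=0.0000, prob=0.009674
DDUDUU: M=52.6838, payoff=0.0000, prob=0.014072
UDUDUU: M=85.0124, payoff=0.0000, prob=0.009674
DUUDUU: M=85.0124, payoff=0.0000, prob=0.009674
UUUDUU: M=137.1792, payoff=1.9592, prob=0.006651
DDDUUU: M=52.6838, payoff=0.0000, prob=0.014072
UDDUUU: M=85.0124, payoff=0.0000, prob=0.009674
DUDUUU: M=85.0124, payoff=0.0000, prob=0.009674
UUDUUU: M=137.1792, payoff=1.9592, prob=0.006651
DDUUUU: M=85.0124, payoff=0.0000, prob=0.009674
UDUUUU: M=137.1792, payoff=1.9592, prob=0.006651
DUUUUU: M=137.1792, payoff=1.9592, prob=0.006651
UUUUUU: M=221.3573, payoff=86.1373, prob=0.004573
Price = Σ prob·payoff / R^6 = 0.596485 / 1.771561 = 0.3367

price = 0.3367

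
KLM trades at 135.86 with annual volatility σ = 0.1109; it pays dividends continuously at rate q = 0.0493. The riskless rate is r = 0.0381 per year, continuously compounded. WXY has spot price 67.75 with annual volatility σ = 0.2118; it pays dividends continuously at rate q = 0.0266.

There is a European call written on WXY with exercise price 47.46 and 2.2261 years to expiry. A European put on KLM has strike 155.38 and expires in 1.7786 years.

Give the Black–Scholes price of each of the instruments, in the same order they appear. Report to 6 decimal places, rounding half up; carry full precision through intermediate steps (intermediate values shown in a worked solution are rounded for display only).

[WXY call K=47.46]
σ√T = 0.2118·√2.2261 = 0.316008
d₁ = (ln(S/K) + (r−q+σ²/2)T) / (σ√T) = (ln(67.75/47.46) + (0.0381−0.0266+0.2118²/2)·2.2261) / 0.316008 = (0.355937 + 0.075531) / 0.316008 = 1.365370
d₂ = d₁ − σ√T = 1.365370 − 0.316008 = 1.049361
e^{−rT} = 0.918683
e^{−qT} = 0.942505
N(d₁) = 0.913932,  N(d₂) = 0.852994
price = S·e^{−qT}·N(d₁) − K·e^{−rT}·N(d₂) = 58.358825 − 37.191127 = 21.167699
[KLM put K=155.38]
σ√T = 0.1109·√1.7786 = 0.147901
d₁ = (ln(S/K) + (r−q+σ²/2)T) / (σ√T) = (ln(135.86/155.38) + (0.0381−0.0493+0.1109²/2)·1.7786) / 0.147901 = (-0.134249 − 0.008983) / 0.147901 = -0.968431
d₂ = d₁ − σ√T = -0.968431 − 0.147901 = -1.116332
e^{−rT} = 0.934480
e^{−qT} = 0.916049
N(−d₁) = 0.833585,  N(−d₂) = 0.867860
price = K·e^{−rT}·N(−d₂) − S·e^{−qT}·N(−d₁) = 126.012882 − 103.743433 = 22.269449

price(WXY call K=47.46) = 21.167699
price(KLM put K=155.38) = 22.269449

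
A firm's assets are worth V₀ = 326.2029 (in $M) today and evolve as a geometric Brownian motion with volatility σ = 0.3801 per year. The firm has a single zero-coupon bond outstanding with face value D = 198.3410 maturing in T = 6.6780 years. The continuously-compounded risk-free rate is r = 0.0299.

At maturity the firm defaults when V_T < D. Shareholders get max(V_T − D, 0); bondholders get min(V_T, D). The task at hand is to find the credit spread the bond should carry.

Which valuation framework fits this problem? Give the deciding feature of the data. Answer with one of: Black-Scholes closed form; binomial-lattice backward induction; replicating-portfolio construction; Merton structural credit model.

Key observation: a levered firm with one bullet debt due at 6.6780 years is the canonical structural-credit setup: equity is a call on the firm's assets struck at the face value.

framework: Merton structural credit model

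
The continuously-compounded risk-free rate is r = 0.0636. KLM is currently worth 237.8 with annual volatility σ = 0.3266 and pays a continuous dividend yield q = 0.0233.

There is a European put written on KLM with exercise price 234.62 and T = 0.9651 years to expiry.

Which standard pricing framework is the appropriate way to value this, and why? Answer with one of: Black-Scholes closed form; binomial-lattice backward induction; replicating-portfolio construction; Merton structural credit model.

Key observation: everything needed for the exact continuous-time valuation of the European put on KLM (strike 234.62) is given, and no feature rules the closed form out.

framework: Black-Scholes closed form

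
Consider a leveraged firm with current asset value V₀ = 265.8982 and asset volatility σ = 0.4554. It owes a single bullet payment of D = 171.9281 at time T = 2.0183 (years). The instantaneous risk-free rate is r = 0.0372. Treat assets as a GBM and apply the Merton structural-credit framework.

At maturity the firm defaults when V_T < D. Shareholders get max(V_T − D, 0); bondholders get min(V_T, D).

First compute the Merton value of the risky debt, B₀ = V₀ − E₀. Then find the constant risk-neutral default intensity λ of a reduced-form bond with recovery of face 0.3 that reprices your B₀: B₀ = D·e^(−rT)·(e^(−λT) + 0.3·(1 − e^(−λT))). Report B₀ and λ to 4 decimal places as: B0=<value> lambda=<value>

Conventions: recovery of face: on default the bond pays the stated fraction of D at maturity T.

B0=143.6851 lambda=0.0756

Equity is a call on the firm's assets struck at D = 171.9281:
d₁ = [ln(V₀/D) + (r + σ²/2)T] / (σ√T)
   = [ln(265.8982/171.9281) + (0.0372 + 0.5·0.4554²)·2.0183] / (0.4554·√2.0183)
   = [0.436037 + 0.284368] / 0.646973 = 1.113501
d₂ = d₁ − σ√T = 1.113501 − 0.646973 = 0.466528
N(d₁) = 0.867253,  N(d₂) = 0.679581,  e^(−rT) = 0.927669
E₀ = V₀·N(d₁) − D·e^(−rT)·N(d₂)
   = 265.8982·0.867253 − 171.9281·0.927669·0.679581 = 122.213116
B₀ = V₀ − E₀ = 265.8982 − 122.213116 = 143.685084
e^(−λT) = (B₀·e^(rT)/D − 0.3)/(1 − 0.3) = (143.6851·1.077971/171.9281 − 0.3)/0.7 = 0.85841507
λ = −ln(0.85841507)/2.0183 = 0.075642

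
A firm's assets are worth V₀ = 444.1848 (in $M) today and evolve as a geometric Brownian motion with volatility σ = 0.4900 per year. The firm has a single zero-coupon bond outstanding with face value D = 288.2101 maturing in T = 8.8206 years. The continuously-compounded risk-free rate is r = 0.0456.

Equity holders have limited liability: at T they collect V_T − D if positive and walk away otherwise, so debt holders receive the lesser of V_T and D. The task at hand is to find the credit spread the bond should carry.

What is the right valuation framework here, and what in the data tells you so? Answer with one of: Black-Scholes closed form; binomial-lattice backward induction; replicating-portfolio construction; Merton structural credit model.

Key observation: the question is about default risk generated by asset-value dynamics against a debt face of 288.2101 — the structural framework prices exactly that.

framework: Merton structural credit model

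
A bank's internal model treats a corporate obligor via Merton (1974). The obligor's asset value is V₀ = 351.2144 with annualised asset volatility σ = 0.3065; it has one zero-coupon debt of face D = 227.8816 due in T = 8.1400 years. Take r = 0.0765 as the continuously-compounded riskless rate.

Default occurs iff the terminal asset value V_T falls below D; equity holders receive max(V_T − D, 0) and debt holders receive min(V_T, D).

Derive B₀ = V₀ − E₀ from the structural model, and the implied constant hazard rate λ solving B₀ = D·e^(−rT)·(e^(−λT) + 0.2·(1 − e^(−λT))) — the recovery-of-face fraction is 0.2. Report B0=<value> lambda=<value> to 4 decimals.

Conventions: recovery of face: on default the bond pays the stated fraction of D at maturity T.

B0=112.8549 lambda=0.0124

With assets at 351.2144 and a single debt payment of 227.8816 at 8.1400 years:
d₁ = [ln(V₀/D) + (r + σ²/2)T] / (σ√T)
   = [ln(351.2144/227.8816) + (0.0765 + 0.5·0.3065²)·8.1400] / (0.3065·√8.1400)
   = [0.432571 + 1.005055] / 0.874466 = 1.644005
d₂ = d₁ − σ√T = 1.644005 − 0.874466 = 0.769539
N(d₁) = 0.949912,  N(d₂) = 0.779213,  e^(−rT) = 0.536489
E₀ = V₀·N(d₁) − D·e^(−rT)·N(d₂)
   = 351.2144·0.949912 − 227.8816·0.536489·0.779213 = 238.359496
B₀ = V₀ − E₀ = 351.2144 − 238.359496 = 112.854904
e^(−λT) = (B₀·e^(rT)/D − 0.2)/(1 − 0.2) = (112.8549·1.863973/227.8816 − 0.2)/0.8 = 0.90388012
λ = −ln(0.90388012)/8.1400 = 0.012415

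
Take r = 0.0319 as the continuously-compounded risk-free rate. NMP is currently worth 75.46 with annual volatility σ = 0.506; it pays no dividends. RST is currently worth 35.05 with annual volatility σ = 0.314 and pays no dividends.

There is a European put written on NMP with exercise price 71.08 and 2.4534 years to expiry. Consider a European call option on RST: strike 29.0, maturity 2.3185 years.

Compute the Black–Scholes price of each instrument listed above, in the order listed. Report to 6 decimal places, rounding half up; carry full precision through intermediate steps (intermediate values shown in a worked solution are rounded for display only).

price(NMP put K=71.08) = 17.196664
price(RST call K=29.0) = 10.758744

[NMP put K=71.08]
σ√T = 0.506·√2.4534 = 0.792565
d₁ = (ln(S/K) + (r+σ²/2)T) / (σ√T) = (ln(75.46/71.08) + (0.0319+0.506²/2)·2.4534) / 0.792565 = (0.059797 + 0.392343) / 0.792565 = 0.570477
d₂ = d₁ − σ√T = 0.570477 − 0.792565 = -0.222088
e^{−rT} = 0.924721
N(−d₁) = 0.284177,  N(−d₂) = 0.587877
price = K·e^{−rT}·N(−d₂) − S·N(−d₁) = 38.640680 − 21.444017 = 17.196664
[RST call K=29.0]
σ√T = 0.314·√2.3185 = 0.478116
d₁ = (ln(S/K) + (r+σ²/2)T) / (σ√T) = (ln(35.05/29.0) + (0.0319+0.314²/2)·2.3185) / 0.478116 = (0.189480 + 0.188258) / 0.478116 = 0.790054
d₂ = d₁ − σ√T = 0.790054 − 0.478116 = 0.311938
e^{−rT} = 0.928709
N(d₁) = 0.785252,  N(d₂) = 0.622456
price = S·N(d₁) − K·e^{−rT}·N(d₂) = 27.523078 − 16.764334 = 10.758744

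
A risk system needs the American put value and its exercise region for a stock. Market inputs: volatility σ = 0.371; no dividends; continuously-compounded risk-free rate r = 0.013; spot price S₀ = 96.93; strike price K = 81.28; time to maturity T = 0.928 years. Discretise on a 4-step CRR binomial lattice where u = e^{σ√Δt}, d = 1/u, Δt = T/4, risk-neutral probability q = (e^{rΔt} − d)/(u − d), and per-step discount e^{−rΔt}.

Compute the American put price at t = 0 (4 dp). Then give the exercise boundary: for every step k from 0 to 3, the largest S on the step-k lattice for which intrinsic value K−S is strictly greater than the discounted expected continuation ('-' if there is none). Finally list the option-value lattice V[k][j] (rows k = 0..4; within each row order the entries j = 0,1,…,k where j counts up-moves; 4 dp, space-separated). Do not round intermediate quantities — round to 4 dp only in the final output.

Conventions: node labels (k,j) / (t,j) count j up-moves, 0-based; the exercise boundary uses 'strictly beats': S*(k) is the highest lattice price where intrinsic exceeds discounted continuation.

price = 6.6089
boundary = - - - 56.7070
tree:
6.6089
10.5830 2.0585
16.4668 3.8510 0.0000
24.5730 7.2044 0.0000 0.0000
33.8526 13.4778 0.0000 0.0000 0.0000

params: Δt=0.23200 u=1.19566 d=0.83636 q=0.46385 e^(-rΔt)=0.99699
t_4 payoffs: 33.8526 13.4778 0.0000 0.0000 0.0000
t_3: node(3,0) S=56.7070 payoff=24.5730 vs cont=24.3283 → 24.5730 [stop]  node(3,1) S=81.0683 payoff=0.2117 vs cont=7.2044 → 7.2044 [wait]  node(3,2) S=115.8952 payoff=0.0000 vs cont=0.0000 → 0.0000 [wait]  node(3,3) S=165.6838 payoff=0.0000 vs cont=0.0000 → 0.0000 [wait]  ⇒ S*(3)=56.7070
t_2: node(2,0) S=67.8022 payoff=13.4778 vs cont=16.4668 → 16.4668 [wait]  node(2,1) S=96.9300 payoff=0.0000 vs cont=3.8510 → 3.8510 [wait]  node(2,2) S=138.5711 payoff=0.0000 vs cont=0.0000 → 0.0000 [wait]  ⇒ S*(2)=-
t_1: node(1,0) S=81.0683 payoff=0.2117 vs cont=10.5830 → 10.5830 [wait]  node(1,1) S=115.8952 payoff=0.0000 vs cont=2.0585 → 2.0585 [wait]  ⇒ S*(1)=-
t_0: node(0,0) S=96.9300 payoff=0.0000 vs cont=6.6089 → 6.6089 [wait]  ⇒ S*(0)=-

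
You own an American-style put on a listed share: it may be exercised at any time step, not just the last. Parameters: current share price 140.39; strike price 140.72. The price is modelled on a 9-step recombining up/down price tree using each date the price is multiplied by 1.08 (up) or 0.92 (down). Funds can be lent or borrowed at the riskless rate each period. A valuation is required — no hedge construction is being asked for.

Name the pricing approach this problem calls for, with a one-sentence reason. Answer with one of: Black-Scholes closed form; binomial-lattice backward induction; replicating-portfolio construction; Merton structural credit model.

Key observation: the put (strike 140.72 on spot 140.39) is American-style on a 9-step discrete price model, so the early-exercise decision at every node requires stepwise backward valuation — a closed form cannot price the exercise right.

framework: binomial-lattice backward induction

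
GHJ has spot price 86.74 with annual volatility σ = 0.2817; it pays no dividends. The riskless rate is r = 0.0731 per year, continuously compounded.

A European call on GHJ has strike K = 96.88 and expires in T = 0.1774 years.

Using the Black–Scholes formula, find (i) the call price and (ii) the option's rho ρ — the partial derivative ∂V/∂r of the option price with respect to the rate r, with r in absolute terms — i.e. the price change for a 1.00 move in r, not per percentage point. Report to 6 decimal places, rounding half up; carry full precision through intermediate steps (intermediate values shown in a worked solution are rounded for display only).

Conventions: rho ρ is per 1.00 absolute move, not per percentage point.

σ√T = 0.2817·√0.1774 = 0.118649
d₁ = (ln(S/K) + (r+σ²/2)T) / (σ√T) = (ln(86.74/96.88) + (0.0731+0.2817²/2)·0.1774) / 0.118649 = (-0.110558 + 0.020007) / 0.118649 = -0.763187
d₂ = d₁ − σ√T = -0.763187 − 0.118649 = -0.881836
e^{−rT} = 0.987116
N(d₁) = 0.222676,  N(d₂) = 0.188933
Call price V = S·N(d₁) − K·e^{−rT}·N(d₂) = 19.314920 − 18.067987 = 1.246933
ρ = K·T·e^{−rT}·N(d₂) = 3.205261

price = 1.246933
ρ = 3.205261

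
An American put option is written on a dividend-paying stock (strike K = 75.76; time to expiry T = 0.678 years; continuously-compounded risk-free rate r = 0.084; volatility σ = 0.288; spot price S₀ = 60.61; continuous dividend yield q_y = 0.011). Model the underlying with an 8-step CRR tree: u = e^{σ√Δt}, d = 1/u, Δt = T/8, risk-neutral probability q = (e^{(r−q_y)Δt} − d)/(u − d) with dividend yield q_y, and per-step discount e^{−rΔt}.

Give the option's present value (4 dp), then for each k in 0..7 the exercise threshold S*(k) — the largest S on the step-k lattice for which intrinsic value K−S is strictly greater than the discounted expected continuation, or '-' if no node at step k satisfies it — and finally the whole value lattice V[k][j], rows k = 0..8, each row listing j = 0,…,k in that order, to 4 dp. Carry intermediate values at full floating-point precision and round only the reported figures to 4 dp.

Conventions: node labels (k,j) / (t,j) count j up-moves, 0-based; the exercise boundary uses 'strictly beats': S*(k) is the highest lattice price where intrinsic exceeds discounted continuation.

price = 15.2442
boundary = - 55.7355 60.6100 55.7355 60.6100 55.7355 60.6100 65.9108
tree:
15.2442
20.0245 10.9717
24.5069 15.1500 7.2046
28.6289 20.0245 10.6476 4.0752
32.4193 24.5069 15.1500 6.5721 1.7897
35.9049 28.6289 20.0245 10.2206 3.2411 0.4533
39.1102 32.4193 24.5069 15.1500 5.7388 0.9433 0.0000
42.0577 35.9049 28.6289 20.0245 9.8492 1.9630 0.0000 0.0000
44.7682 39.1102 32.4193 24.5069 15.1500 4.0848 0.0000 0.0000 0.0000

Δt=0.08475, u=1.08746, d=0.91958, q=0.51602, disc=e^(-rΔt)=0.99291
k=8 terminal: V=max(K-S,0) → 44.7682 39.1102 32.4193 24.5069 15.1500 4.0848 0.0000 0.0000 0.0000
k=7: j=0 S=33.7023 intr=42.0577 cont=41.5517 V=42.0577[EX]; j=1 S=39.8551 intr=35.9049 cont=35.4047 V=35.9049[EX]; j=2 S=47.1311 intr=28.6289 cont=28.1354 V=28.6289[EX]; j=3 S=55.7355 intr=20.0245 cont=19.5390 V=20.0245[EX]; j=4 S=65.9108 intr=9.8492 cont=9.3732 V=9.8492[EX]; j=5 S=77.9437 intr=0.0000 cont=1.9630 V=1.9630[hold]; j=6 S=92.1733 intr=0.0000 cont=0.0000 V=0.0000[hold]; j=7 S=109.0008 intr=0.0000 cont=0.0000 V=0.0000[hold]  S*(7)=65.9108
k=6: j=0 S=36.6498 intr=39.1102 cont=38.6070 V=39.1102[EX]; j=1 S=43.3407 intr=32.4193 cont=31.9223 V=32.4193[EX]; j=2 S=51.2531 intr=24.5069 cont=24.0173 V=24.5069[EX]; j=3 S=60.6100 intr=15.1500 cont=14.6691 V=15.1500[EX]; j=4 S=71.6752 intr=4.0848 cont=5.7388 V=5.7388[hold]; j=5 S=84.7604 intr=0.0000 cont=0.9433 V=0.9433[hold]; j=6 S=100.2345 intr=0.0000 cont=0.0000 V=0.0000[hold]  S*(6)=60.6100
k=5: j=0 S=39.8551 intr=35.9049 cont=35.4047 V=35.9049[EX]; j=1 S=47.1311 intr=28.6289 cont=28.1354 V=28.6289[EX]; j=2 S=55.7355 intr=20.0245 cont=19.5390 V=20.0245[EX]; j=3 S=65.9108 intr=9.8492 cont=10.2206 V=10.2206[hold]; j=4 S=77.9437 intr=0.0000 cont=3.2411 V=3.2411[hold]; j=5 S=92.1733 intr=0.0000 cont=0.4533 V=0.4533[hold]  S*(5)=55.7355
k=4: j=0 S=43.3407 intr=32.4193 cont=31.9223 V=32.4193[EX]; j=1 S=51.2531 intr=24.5069 cont=24.0173 V=24.5069[EX]; j=2 S=60.6100 intr=15.1500 cont=14.8593 V=15.1500[EX]; j=3 S=71.6752 intr=4.0848 cont=6.5721 V=6.5721[hold]; j=4 S=84.7604 intr=0.0000 cont=1.7897 V=1.7897[hold]  S*(4)=60.6100
k=3: j=0 S=47.1311 intr=28.6289 cont=28.1354 V=28.6289[EX]; j=1 S=55.7355 intr=20.0245 cont=19.5390 V=20.0245[EX]; j=2 S=65.9108 intr=9.8492 cont=10.6476 V=10.6476[hold]; j=3 S=77.9437 intr=0.0000 cont=4.0752 V=4.0752[hold]  S*(3)=55.7355
k=2: j=0 S=51.2531 intr=24.5069 cont=24.0173 V=24.5069[EX]; j=1 S=60.6100 intr=15.1500 cont=15.0781 V=15.1500[EX]; j=2 S=71.6752 intr=4.0848 cont=7.2046 V=7.2046[hold]  S*(2)=60.6100
k=1: j=0 S=55.7355 intr=20.0245 cont=19.5390 V=20.0245[EX]; j=1 S=65.9108 intr=9.8492 cont=10.9717 V=10.9717[hold]  S*(1)=55.7355
k=0: j=0 S=60.6100 intr=15.1500 cont=15.2442 V=15.2442[hold]  S*(0)=-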